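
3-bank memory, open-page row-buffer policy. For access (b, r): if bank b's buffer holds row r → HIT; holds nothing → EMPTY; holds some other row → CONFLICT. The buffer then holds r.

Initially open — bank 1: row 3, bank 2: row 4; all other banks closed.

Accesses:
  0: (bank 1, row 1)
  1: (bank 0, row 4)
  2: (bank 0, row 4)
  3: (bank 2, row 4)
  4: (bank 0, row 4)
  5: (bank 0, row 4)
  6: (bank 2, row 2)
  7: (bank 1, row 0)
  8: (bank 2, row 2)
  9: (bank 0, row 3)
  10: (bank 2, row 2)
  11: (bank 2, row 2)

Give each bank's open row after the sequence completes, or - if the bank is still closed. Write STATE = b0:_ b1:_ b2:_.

STATE = b0:3 b1:0 b2:2

0: bank 1 row 1 — prev 3 → CONFLICT
1: bank 0 row 4 — prev None → EMPTY
2: bank 0 row 4 — prev 4 → HIT
3: bank 2 row 4 — prev 4 → HIT
4: bank 0 row 4 — prev 4 → HIT
5: bank 0 row 4 — prev 4 → HIT
6: bank 2 row 2 — prev 4 → CONFLICT
7: bank 1 row 0 — prev 1 → CONFLICT
8: bank 2 row 2 — prev 2 → HIT
9: bank 0 row 3 — prev 4 → CONFLICT
10: bank 2 row 2 — prev 2 → HIT
11: bank 2 row 2 — prev 2 → HIT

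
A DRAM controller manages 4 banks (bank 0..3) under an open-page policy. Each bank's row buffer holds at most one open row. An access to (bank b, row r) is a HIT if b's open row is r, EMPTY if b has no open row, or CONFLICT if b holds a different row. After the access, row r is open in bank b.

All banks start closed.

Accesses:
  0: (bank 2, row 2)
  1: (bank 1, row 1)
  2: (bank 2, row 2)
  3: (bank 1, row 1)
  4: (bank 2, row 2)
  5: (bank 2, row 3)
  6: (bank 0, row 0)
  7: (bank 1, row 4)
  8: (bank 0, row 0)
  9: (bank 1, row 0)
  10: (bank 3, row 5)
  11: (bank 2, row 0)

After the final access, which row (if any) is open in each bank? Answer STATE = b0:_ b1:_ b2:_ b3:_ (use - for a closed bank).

0: bank 2 row 2 — prev None → EMPTY
1: bank 1 row 1 — prev None → EMPTY
2: bank 2 row 2 — prev 2 → HIT
3: bank 1 row 1 — prev 1 → HIT
4: bank 2 row 2 — prev 2 → HIT
5: bank 2 row 3 — prev 2 → CONFLICT
6: bank 0 row 0 — prev None → EMPTY
7: bank 1 row 4 — prev 1 → CONFLICT
8: bank 0 row 0 — prev 0 → HIT
9: bank 1 row 0 — prev 4 → CONFLICT
10: bank 3 row 5 — prev None → EMPTY
11: bank 2 row 0 — prev 3 → CONFLICT

STATE = b0:0 b1:0 b2:0 b3:5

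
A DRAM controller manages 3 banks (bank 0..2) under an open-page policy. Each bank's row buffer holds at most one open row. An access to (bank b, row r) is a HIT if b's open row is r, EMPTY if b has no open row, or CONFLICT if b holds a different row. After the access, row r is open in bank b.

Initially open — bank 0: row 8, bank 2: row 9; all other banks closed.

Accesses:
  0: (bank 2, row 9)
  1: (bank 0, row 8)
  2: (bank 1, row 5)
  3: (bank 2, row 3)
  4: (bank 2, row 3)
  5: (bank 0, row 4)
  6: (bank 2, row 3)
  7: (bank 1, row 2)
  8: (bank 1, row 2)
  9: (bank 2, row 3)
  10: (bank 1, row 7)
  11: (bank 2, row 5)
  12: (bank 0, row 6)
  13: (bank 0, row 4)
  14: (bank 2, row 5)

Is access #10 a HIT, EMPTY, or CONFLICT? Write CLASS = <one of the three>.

#0 (2,9) H  (was 9)
#1 (0,8) H  (was 8)
#2 (1,5) E
#3 (2,3) C  (was 9)
#4 (2,3) H  (was 3)
#5 (0,4) C  (was 8)
#6 (2,3) H  (was 3)
#7 (1,2) C  (was 5)
#8 (1,2) H  (was 2)
#9 (2,3) H  (was 3)
#10 (1,7) C  (was 2)
#11 (2,5) C  (was 3)
#12 (0,6) C  (was 4)
#13 (0,4) C  (was 6)
#14 (2,5) H  (was 5)

CLASS = CONFLICT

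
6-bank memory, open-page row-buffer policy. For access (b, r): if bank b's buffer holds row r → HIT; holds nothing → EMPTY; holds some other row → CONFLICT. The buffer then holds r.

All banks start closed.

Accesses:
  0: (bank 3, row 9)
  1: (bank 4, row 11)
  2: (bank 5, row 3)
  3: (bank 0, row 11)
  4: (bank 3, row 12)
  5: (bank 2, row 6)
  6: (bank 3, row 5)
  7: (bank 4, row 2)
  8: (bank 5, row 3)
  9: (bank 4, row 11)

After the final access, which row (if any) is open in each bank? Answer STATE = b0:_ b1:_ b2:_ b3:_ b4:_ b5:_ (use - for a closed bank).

STATE = b0:11 b1:- b2:6 b3:5 b4:11 b5:3

0: bank 3 row 9 — prev None → EMPTY
1: bank 4 row 11 — prev None → EMPTY
2: bank 5 row 3 — prev None → EMPTY
3: bank 0 row 11 — prev None → EMPTY
4: bank 3 row 12 — prev 9 → CONFLICT
5: bank 2 row 6 — prev None → EMPTY
6: bank 3 row 5 — prev 12 → CONFLICT
7: bank 4 row 2 — prev 11 → CONFLICT
8: bank 5 row 3 — prev 3 → HIT
9: bank 4 row 11 — prev 2 → CONFLICT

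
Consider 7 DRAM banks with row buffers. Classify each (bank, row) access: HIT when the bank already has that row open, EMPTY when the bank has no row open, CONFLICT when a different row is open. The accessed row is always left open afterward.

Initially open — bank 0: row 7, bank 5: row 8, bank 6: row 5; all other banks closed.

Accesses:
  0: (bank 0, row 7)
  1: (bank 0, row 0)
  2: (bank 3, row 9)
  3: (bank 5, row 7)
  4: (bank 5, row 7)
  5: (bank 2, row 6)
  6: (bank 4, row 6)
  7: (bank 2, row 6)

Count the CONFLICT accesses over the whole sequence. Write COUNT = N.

#0 (0,7) H  (was 7)
#1 (0,0) C  (was 7)
#2 (3,9) E
#3 (5,7) C  (was 8)
#4 (5,7) H  (was 7)
#5 (2,6) E
#6 (4,6) E
#7 (2,6) H  (was 6)

COUNT = 2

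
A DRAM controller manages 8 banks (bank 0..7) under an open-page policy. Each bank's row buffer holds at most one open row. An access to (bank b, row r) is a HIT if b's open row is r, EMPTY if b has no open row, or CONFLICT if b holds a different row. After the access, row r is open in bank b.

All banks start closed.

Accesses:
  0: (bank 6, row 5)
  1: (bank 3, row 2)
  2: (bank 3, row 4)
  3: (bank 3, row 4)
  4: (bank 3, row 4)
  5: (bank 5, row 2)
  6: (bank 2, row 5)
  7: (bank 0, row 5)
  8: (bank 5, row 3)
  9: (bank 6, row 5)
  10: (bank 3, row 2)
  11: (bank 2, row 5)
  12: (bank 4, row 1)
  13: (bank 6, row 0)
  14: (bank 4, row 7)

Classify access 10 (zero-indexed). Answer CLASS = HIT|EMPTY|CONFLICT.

CLASS = CONFLICT

  [0] b6 r5: no row ⇒ E
  [1] b3 r2: no row ⇒ E
  [2] b3 r4: had r2 ⇒ C
  [3] b3 r4: had r4 ⇒ H
  [4] b3 r4: had r4 ⇒ H
  [5] b5 r2: no row ⇒ E
  [6] b2 r5: no row ⇒ E
  [7] b0 r5: no row ⇒ E
  [8] b5 r3: had r2 ⇒ C
  [9] b6 r5: had r5 ⇒ H
  [10] b3 r2: had r4 ⇒ C
  [11] b2 r5: had r5 ⇒ H
  [12] b4 r1: no row ⇒ E
  [13] b6 r0: had r5 ⇒ C
  [14] b4 r7: had r1 ⇒ C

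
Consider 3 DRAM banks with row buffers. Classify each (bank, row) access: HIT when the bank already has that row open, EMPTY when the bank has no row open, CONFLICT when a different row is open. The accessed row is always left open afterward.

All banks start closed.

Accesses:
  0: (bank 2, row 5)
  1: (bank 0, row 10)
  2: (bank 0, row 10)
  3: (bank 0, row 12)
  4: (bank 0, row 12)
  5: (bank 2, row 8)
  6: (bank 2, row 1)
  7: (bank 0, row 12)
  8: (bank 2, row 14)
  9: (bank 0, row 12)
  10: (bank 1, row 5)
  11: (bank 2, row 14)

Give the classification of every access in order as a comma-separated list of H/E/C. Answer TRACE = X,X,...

0: bank 2 row 5 — prev None → EMPTY
1: bank 0 row 10 — prev None → EMPTY
2: bank 0 row 10 — prev 10 → HIT
3: bank 0 row 12 — prev 10 → CONFLICT
4: bank 0 row 12 — prev 12 → HIT
5: bank 2 row 8 — prev 5 → CONFLICT
6: bank 2 row 1 — prev 8 → CONFLICT
7: bank 0 row 12 — prev 12 → HIT
8: bank 2 row 14 — prev 1 → CONFLICT
9: bank 0 row 12 — prev 12 → HIT
10: bank 1 row 5 — prev None → EMPTY
11: bank 2 row 14 — prev 14 → HIT

TRACE = E,E,H,C,H,C,C,H,C,H,E,H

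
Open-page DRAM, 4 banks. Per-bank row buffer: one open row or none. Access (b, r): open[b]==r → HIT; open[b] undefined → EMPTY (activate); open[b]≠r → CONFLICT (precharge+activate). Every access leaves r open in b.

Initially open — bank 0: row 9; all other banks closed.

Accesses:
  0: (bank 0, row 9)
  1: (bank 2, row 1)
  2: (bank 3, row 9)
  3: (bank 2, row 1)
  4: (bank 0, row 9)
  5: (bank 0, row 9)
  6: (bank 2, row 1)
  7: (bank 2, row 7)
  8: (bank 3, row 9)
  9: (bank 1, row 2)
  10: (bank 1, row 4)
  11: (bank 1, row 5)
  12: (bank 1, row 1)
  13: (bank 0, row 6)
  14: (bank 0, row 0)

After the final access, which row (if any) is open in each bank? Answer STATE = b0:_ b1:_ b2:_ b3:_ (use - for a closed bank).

STATE = b0:0 b1:1 b2:7 b3:9

#0 (0,9) H  (was 9)
#1 (2,1) E
#2 (3,9) E
#3 (2,1) H  (was 1)
#4 (0,9) H  (was 9)
#5 (0,9) H  (was 9)
#6 (2,1) H  (was 1)
#7 (2,7) C  (was 1)
#8 (3,9) H  (was 9)
#9 (1,2) E
#10 (1,4) C  (was 2)
#11 (1,5) C  (was 4)
#12 (1,1) C  (was 5)
#13 (0,6) C  (was 9)
#14 (0,0) C  (was 6)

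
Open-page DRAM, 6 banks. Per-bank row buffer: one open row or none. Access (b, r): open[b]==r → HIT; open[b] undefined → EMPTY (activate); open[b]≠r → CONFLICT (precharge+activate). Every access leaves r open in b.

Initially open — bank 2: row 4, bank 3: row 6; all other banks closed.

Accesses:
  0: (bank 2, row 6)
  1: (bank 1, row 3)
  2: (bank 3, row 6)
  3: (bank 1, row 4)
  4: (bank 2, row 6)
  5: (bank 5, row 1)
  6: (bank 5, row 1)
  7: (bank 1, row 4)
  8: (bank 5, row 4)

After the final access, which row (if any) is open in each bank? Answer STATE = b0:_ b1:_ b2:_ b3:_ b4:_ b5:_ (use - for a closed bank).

0: bank 2 row 6 — prev 4 → CONFLICT
1: bank 1 row 3 — prev None → EMPTY
2: bank 3 row 6 — prev 6 → HIT
3: bank 1 row 4 — prev 3 → CONFLICT
4: bank 2 row 6 — prev 6 → HIT
5: bank 5 row 1 — prev None → EMPTY
6: bank 5 row 1 — prev 1 → HIT
7: bank 1 row 4 — prev 4 → HIT
8: bank 5 row 4 — prev 1 → CONFLICT

STATE = b0:- b1:4 b2:6 b3:6 b4:- b5:4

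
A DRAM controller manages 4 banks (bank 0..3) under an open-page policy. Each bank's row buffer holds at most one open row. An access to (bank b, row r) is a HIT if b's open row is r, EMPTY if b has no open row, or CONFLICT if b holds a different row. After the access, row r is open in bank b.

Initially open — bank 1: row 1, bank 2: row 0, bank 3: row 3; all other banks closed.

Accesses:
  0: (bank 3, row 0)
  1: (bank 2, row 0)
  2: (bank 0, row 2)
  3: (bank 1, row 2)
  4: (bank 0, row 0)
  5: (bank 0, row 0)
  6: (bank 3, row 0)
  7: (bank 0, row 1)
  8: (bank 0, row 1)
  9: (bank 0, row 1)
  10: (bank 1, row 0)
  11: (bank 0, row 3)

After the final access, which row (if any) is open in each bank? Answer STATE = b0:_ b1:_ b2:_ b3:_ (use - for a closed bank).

STATE = b0:3 b1:0 b2:0 b3:0

#0 (3,0) C  (was 3)
#1 (2,0) H  (was 0)
#2 (0,2) E
#3 (1,2) C  (was 1)
#4 (0,0) C  (was 2)
#5 (0,0) H  (was 0)
#6 (3,0) H  (was 0)
#7 (0,1) C  (was 0)
#8 (0,1) H  (was 1)
#9 (0,1) H  (was 1)
#10 (1,0) C  (was 2)
#11 (0,3) C  (was 1)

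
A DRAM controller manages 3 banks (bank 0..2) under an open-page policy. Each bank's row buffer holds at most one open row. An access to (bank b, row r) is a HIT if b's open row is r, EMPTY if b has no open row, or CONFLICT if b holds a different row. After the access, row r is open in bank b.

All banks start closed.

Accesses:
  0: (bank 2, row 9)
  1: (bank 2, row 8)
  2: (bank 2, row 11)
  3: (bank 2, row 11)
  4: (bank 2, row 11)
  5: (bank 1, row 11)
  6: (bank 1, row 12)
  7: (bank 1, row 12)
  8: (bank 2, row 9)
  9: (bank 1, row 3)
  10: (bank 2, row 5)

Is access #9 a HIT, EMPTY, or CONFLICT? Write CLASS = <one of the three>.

CLASS = CONFLICT

0: bank 2 row 9 — prev None → EMPTY
1: bank 2 row 8 — prev 9 → CONFLICT
2: bank 2 row 11 — prev 8 → CONFLICT
3: bank 2 row 11 — prev 11 → HIT
4: bank 2 row 11 — prev 11 → HIT
5: bank 1 row 11 — prev None → EMPTY
6: bank 1 row 12 — prev 11 → CONFLICT
7: bank 1 row 12 — prev 12 → HIT
8: bank 2 row 9 — prev 11 → CONFLICT
9: bank 1 row 3 — prev 12 → CONFLICT
10: bank 2 row 5 — prev 9 → CONFLICT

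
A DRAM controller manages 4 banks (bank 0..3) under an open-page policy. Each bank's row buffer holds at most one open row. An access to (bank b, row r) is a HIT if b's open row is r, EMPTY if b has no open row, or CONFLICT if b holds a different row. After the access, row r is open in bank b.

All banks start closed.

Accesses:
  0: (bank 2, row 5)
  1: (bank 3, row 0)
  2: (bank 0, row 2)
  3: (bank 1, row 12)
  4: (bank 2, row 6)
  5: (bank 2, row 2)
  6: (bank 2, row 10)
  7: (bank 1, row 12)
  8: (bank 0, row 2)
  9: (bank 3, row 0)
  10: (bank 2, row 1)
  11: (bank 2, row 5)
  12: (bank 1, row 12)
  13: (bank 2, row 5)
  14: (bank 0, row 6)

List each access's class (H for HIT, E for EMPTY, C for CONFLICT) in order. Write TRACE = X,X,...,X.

TRACE = E,E,E,E,C,C,C,H,H,H,C,C,H,H,C

step 0: bank2 None->5 [EMPTY]
step 1: bank3 None->0 [EMPTY]
step 2: bank0 None->2 [EMPTY]
step 3: bank1 None->12 [EMPTY]
step 4: bank2 5->6 [CONFLICT]
step 5: bank2 6->2 [CONFLICT]
step 6: bank2 2->10 [CONFLICT]
step 7: bank1 12->12 [HIT]
step 8: bank0 2->2 [HIT]
step 9: bank3 0->0 [HIT]
step 10: bank2 10->1 [CONFLICT]
step 11: bank2 1->5 [CONFLICT]
step 12: bank1 12->12 [HIT]
step 13: bank2 5->5 [HIT]
step 14: bank0 2->6 [CONFLICT]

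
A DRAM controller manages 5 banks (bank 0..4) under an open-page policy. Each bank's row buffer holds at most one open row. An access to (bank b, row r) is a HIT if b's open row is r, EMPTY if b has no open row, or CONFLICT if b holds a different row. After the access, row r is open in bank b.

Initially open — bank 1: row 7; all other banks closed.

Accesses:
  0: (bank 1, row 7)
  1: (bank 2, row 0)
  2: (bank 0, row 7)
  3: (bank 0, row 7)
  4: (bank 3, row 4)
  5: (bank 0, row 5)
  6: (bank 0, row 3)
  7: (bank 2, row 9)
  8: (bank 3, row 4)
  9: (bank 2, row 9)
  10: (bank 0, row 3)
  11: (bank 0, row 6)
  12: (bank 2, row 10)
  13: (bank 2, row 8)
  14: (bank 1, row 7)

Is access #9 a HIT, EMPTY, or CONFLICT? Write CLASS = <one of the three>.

#0 (1,7) H  (was 7)
#1 (2,0) E
#2 (0,7) E
#3 (0,7) H  (was 7)
#4 (3,4) E
#5 (0,5) C  (was 7)
#6 (0,3) C  (was 5)
#7 (2,9) C  (was 0)
#8 (3,4) H  (was 4)
#9 (2,9) H  (was 9)
#10 (0,3) H  (was 3)
#11 (0,6) C  (was 3)
#12 (2,10) C  (was 9)
#13 (2,8) C  (was 10)
#14 (1,7) H  (was 7)

CLASS = HIT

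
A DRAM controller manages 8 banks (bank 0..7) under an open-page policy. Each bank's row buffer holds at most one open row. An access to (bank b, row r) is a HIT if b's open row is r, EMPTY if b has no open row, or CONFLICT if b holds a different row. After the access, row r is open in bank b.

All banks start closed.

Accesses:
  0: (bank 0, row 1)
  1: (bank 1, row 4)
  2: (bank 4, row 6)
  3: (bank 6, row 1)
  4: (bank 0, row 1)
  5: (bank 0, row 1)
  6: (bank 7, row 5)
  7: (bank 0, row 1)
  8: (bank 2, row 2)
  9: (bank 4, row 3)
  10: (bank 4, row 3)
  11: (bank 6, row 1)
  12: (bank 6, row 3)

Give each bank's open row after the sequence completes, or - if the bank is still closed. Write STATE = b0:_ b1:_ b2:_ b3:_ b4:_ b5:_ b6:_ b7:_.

#0 (0,1) E
#1 (1,4) E
#2 (4,6) E
#3 (6,1) E
#4 (0,1) H  (was 1)
#5 (0,1) H  (was 1)
#6 (7,5) E
#7 (0,1) H  (was 1)
#8 (2,2) E
#9 (4,3) C  (was 6)
#10 (4,3) H  (was 3)
#11 (6,1) H  (was 1)
#12 (6,3) C  (was 1)

STATE = b0:1 b1:4 b2:2 b3:- b4:3 b5:- b6:3 b7:5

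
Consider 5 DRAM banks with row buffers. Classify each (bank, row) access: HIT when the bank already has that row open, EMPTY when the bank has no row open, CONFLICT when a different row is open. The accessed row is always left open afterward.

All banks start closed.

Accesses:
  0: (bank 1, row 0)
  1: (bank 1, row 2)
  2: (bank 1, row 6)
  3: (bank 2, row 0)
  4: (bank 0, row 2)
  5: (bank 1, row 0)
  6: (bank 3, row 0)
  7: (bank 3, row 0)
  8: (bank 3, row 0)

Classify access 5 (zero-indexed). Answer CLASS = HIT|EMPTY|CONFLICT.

CLASS = CONFLICT

  [0] b1 r0: no row ⇒ E
  [1] b1 r2: had r0 ⇒ C
  [2] b1 r6: had r2 ⇒ C
  [3] b2 r0: no row ⇒ E
  [4] b0 r2: no row ⇒ E
  [5] b1 r0: had r6 ⇒ C
  [6] b3 r0: no row ⇒ E
  [7] b3 r0: had r0 ⇒ H
  [8] b3 r0: had r0 ⇒ H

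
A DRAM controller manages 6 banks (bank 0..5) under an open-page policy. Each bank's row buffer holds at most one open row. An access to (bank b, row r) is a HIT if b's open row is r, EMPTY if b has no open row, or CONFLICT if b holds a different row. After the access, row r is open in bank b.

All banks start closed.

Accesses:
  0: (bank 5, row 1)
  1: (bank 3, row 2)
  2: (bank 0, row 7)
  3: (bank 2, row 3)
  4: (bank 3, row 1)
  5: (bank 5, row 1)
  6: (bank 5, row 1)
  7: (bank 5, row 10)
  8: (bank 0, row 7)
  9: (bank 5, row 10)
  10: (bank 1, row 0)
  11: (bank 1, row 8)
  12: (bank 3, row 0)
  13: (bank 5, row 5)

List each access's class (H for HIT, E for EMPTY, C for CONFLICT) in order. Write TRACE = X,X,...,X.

  [0] b5 r1: no row ⇒ E
  [1] b3 r2: no row ⇒ E
  [2] b0 r7: no row ⇒ E
  [3] b2 r3: no row ⇒ E
  [4] b3 r1: had r2 ⇒ C
  [5] b5 r1: had r1 ⇒ H
  [6] b5 r1: had r1 ⇒ H
  [7] b5 r10: had r1 ⇒ C
  [8] b0 r7: had r7 ⇒ H
  [9] b5 r10: had r10 ⇒ H
  [10] b1 r0: no row ⇒ E
  [11] b1 r8: had r0 ⇒ C
  [12] b3 r0: had r1 ⇒ C
  [13] b5 r5: had r10 ⇒ C

TRACE = E,E,E,E,C,H,H,C,H,H,E,C,C,C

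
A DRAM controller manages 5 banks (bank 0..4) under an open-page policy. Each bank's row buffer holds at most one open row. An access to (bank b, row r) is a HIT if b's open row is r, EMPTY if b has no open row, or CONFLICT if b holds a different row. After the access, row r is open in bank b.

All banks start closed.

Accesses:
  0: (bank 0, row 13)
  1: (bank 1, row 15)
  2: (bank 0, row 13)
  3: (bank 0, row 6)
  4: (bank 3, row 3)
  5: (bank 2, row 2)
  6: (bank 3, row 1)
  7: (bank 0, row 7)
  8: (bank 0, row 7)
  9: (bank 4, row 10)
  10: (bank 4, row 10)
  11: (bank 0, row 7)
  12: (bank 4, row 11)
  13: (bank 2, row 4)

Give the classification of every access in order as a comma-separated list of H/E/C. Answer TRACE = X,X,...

#0 (0,13) E
#1 (1,15) E
#2 (0,13) H  (was 13)
#3 (0,6) C  (was 13)
#4 (3,3) E
#5 (2,2) E
#6 (3,1) C  (was 3)
#7 (0,7) C  (was 6)
#8 (0,7) H  (was 7)
#9 (4,10) E
#10 (4,10) H  (was 10)
#11 (0,7) H  (was 7)
#12 (4,11) C  (was 10)
#13 (2,4) C  (was 2)

TRACE = E,E,H,C,E,E,C,C,H,E,H,H,C,C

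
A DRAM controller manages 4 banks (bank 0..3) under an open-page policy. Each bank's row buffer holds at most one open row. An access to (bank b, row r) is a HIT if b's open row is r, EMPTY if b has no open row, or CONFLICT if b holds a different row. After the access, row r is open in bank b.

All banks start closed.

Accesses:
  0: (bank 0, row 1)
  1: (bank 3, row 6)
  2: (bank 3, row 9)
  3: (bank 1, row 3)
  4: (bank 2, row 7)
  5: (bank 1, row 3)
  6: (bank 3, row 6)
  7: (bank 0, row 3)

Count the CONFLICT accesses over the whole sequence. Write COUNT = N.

COUNT = 3

#0 (0,1) E
#1 (3,6) E
#2 (3,9) C  (was 6)
#3 (1,3) E
#4 (2,7) E
#5 (1,3) H  (was 3)
#6 (3,6) C  (was 9)
#7 (0,3) C  (was 1)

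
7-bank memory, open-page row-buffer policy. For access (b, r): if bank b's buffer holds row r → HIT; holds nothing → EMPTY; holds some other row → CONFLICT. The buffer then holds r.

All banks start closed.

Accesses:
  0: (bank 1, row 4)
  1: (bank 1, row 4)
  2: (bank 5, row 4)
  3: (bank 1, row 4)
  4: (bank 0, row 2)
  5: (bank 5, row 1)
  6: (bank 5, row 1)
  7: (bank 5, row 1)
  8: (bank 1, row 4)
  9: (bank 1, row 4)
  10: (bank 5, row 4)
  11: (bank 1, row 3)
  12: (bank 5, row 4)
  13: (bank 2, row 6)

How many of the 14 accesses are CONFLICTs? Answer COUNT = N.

COUNT = 3

0: bank 1 row 4 — prev None → EMPTY
1: bank 1 row 4 — prev 4 → HIT
2: bank 5 row 4 — prev None → EMPTY
3: bank 1 row 4 — prev 4 → HIT
4: bank 0 row 2 — prev None → EMPTY
5: bank 5 row 1 — prev 4 → CONFLICT
6: bank 5 row 1 — prev 1 → HIT
7: bank 5 row 1 — prev 1 → HIT
8: bank 1 row 4 — prev 4 → HIT
9: bank 1 row 4 — prev 4 → HIT
10: bank 5 row 4 — prev 1 → CONFLICT
11: bank 1 row 3 — prev 4 → CONFLICT
12: bank 5 row 4 — prev 4 → HIT
13: bank 2 row 6 — prev None → EMPTY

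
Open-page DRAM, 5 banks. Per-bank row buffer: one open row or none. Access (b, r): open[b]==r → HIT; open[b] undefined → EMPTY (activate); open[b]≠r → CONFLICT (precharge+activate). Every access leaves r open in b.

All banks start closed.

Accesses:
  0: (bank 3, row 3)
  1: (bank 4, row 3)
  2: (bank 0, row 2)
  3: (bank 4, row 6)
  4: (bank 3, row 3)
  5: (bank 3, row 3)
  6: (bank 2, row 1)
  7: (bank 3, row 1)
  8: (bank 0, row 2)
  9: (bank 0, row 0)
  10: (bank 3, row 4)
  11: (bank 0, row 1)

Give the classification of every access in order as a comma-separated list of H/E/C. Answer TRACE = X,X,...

TRACE = E,E,E,C,H,H,E,C,H,C,C,C

#0 (3,3) E
#1 (4,3) E
#2 (0,2) E
#3 (4,6) C  (was 3)
#4 (3,3) H  (was 3)
#5 (3,3) H  (was 3)
#6 (2,1) E
#7 (3,1) C  (was 3)
#8 (0,2) H  (was 2)
#9 (0,0) C  (was 2)
#10 (3,4) C  (was 1)
#11 (0,1) C  (was 0)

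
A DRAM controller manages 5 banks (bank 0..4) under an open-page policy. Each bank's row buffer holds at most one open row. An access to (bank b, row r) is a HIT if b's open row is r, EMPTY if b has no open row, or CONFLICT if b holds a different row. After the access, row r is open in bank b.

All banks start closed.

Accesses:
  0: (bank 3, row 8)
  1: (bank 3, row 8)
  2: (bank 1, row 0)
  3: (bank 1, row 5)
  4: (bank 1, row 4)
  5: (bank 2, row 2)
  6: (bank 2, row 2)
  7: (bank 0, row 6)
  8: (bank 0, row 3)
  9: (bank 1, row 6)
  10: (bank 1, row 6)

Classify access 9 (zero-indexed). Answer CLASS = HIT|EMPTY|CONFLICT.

CLASS = CONFLICT

  [0] b3 r8: no row ⇒ E
  [1] b3 r8: had r8 ⇒ H
  [2] b1 r0: no row ⇒ E
  [3] b1 r5: had r0 ⇒ C
  [4] b1 r4: had r5 ⇒ C
  [5] b2 r2: no row ⇒ E
  [6] b2 r2: had r2 ⇒ H
  [7] b0 r6: no row ⇒ E
  [8] b0 r3: had r6 ⇒ C
  [9] b1 r6: had r4 ⇒ C
  [10] b1 r6: had r6 ⇒ H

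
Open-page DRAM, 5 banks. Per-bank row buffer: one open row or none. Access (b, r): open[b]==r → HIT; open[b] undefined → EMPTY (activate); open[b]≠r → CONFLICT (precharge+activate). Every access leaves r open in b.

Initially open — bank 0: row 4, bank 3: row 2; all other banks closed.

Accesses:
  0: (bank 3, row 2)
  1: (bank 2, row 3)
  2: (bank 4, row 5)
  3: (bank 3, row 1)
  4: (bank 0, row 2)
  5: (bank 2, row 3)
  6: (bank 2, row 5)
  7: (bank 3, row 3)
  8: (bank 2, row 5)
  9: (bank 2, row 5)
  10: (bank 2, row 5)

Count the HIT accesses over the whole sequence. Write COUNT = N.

#0 (3,2) H  (was 2)
#1 (2,3) E
#2 (4,5) E
#3 (3,1) C  (was 2)
#4 (0,2) C  (was 4)
#5 (2,3) H  (was 3)
#6 (2,5) C  (was 3)
#7 (3,3) C  (was 1)
#8 (2,5) H  (was 5)
#9 (2,5) H  (was 5)
#10 (2,5) H  (was 5)

COUNT = 5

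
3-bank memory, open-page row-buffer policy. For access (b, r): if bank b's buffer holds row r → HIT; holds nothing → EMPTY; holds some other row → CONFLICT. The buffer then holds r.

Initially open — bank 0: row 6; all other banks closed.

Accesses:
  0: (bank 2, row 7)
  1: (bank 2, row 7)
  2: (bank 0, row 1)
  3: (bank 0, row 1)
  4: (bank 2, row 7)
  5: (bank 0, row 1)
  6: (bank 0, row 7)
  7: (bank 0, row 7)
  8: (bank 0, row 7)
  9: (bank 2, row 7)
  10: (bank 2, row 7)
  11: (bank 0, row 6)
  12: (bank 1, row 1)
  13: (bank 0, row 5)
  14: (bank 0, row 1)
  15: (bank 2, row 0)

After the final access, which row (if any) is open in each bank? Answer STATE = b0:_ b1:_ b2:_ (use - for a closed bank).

STATE = b0:1 b1:1 b2:0

0: bank 2 row 7 — prev None → EMPTY
1: bank 2 row 7 — prev 7 → HIT
2: bank 0 row 1 — prev 6 → CONFLICT
3: bank 0 row 1 — prev 1 → HIT
4: bank 2 row 7 — prev 7 → HIT
5: bank 0 row 1 — prev 1 → HIT
6: bank 0 row 7 — prev 1 → CONFLICT
7: bank 0 row 7 — prev 7 → HIT
8: bank 0 row 7 — prev 7 → HIT
9: bank 2 row 7 — prev 7 → HIT
10: bank 2 row 7 — prev 7 → HIT
11: bank 0 row 6 — prev 7 → CONFLICT
12: bank 1 row 1 — prev None → EMPTY
13: bank 0 row 5 — prev 6 → CONFLICT
14: bank 0 row 1 — prev 5 → CONFLICT
15: bank 2 row 0 — prev 7 → CONFLICT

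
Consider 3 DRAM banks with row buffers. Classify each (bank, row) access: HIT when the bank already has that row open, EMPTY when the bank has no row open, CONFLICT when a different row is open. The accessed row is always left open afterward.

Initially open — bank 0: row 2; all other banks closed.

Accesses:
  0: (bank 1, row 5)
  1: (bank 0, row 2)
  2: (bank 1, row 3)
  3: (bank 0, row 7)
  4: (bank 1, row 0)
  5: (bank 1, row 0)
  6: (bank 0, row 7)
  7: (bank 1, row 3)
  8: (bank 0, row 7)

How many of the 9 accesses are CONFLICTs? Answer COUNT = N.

#0 (1,5) E
#1 (0,2) H  (was 2)
#2 (1,3) C  (was 5)
#3 (0,7) C  (was 2)
#4 (1,0) C  (was 3)
#5 (1,0) H  (was 0)
#6 (0,7) H  (was 7)
#7 (1,3) C  (was 0)
#8 (0,7) H  (was 7)

COUNT = 4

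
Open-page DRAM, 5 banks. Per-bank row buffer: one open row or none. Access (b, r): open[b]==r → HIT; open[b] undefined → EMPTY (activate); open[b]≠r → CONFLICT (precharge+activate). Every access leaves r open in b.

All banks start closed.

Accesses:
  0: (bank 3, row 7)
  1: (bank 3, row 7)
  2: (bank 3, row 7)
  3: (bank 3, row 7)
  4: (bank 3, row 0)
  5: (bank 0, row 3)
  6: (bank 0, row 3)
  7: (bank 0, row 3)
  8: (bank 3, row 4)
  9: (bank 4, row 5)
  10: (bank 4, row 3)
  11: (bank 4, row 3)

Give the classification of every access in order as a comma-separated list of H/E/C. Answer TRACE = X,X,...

TRACE = E,H,H,H,C,E,H,H,C,E,C,H

step 0: bank3 None->7 [EMPTY]
step 1: bank3 7->7 [HIT]
step 2: bank3 7->7 [HIT]
step 3: bank3 7->7 [HIT]
step 4: bank3 7->0 [CONFLICT]
step 5: bank0 None->3 [EMPTY]
step 6: bank0 3->3 [HIT]
step 7: bank0 3->3 [HIT]
step 8: bank3 0->4 [CONFLICT]
step 9: bank4 None->5 [EMPTY]
step 10: bank4 5->3 [CONFLICT]
step 11: bank4 3->3 [HIT]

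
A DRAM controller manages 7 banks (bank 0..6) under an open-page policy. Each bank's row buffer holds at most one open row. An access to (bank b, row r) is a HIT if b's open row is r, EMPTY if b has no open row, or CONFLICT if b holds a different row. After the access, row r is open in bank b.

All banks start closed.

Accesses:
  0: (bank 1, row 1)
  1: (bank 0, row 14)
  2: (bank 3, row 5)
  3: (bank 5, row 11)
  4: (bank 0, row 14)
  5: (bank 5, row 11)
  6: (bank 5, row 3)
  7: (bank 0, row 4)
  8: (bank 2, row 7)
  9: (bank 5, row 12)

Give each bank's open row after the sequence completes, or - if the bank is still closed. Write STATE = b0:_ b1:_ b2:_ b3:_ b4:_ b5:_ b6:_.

  [0] b1 r1: no row ⇒ E
  [1] b0 r14: no row ⇒ E
  [2] b3 r5: no row ⇒ E
  [3] b5 r11: no row ⇒ E
  [4] b0 r14: had r14 ⇒ H
  [5] b5 r11: had r11 ⇒ H
  [6] b5 r3: had r11 ⇒ C
  [7] b0 r4: had r14 ⇒ C
  [8] b2 r7: no row ⇒ E
  [9] b5 r12: had r3 ⇒ C

STATE = b0:4 b1:1 b2:7 b3:5 b4:- b5:12 b6:-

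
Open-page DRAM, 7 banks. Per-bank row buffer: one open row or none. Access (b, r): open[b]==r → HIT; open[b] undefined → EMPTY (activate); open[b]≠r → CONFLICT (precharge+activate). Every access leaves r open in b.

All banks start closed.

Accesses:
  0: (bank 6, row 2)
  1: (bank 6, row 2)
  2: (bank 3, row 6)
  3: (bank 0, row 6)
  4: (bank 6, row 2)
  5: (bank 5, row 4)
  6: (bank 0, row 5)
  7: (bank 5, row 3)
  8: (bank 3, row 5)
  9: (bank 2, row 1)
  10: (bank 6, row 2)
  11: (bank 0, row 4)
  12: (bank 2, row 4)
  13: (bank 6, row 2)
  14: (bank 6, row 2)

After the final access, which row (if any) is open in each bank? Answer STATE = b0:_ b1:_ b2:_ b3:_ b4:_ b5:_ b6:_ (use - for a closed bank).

0: bank 6 row 2 — prev None → EMPTY
1: bank 6 row 2 — prev 2 → HIT
2: bank 3 row 6 — prev None → EMPTY
3: bank 0 row 6 — prev None → EMPTY
4: bank 6 row 2 — prev 2 → HIT
5: bank 5 row 4 — prev None → EMPTY
6: bank 0 row 5 — prev 6 → CONFLICT
7: bank 5 row 3 — prev 4 → CONFLICT
8: bank 3 row 5 — prev 6 → CONFLICT
9: bank 2 row 1 — prev None → EMPTY
10: bank 6 row 2 — prev 2 → HIT
11: bank 0 row 4 — prev 5 → CONFLICT
12: bank 2 row 4 — prev 1 → CONFLICT
13: bank 6 row 2 — prev 2 → HIT
14: bank 6 row 2 — prev 2 → HIT

STATE = b0:4 b1:- b2:4 b3:5 b4:- b5:3 b6:2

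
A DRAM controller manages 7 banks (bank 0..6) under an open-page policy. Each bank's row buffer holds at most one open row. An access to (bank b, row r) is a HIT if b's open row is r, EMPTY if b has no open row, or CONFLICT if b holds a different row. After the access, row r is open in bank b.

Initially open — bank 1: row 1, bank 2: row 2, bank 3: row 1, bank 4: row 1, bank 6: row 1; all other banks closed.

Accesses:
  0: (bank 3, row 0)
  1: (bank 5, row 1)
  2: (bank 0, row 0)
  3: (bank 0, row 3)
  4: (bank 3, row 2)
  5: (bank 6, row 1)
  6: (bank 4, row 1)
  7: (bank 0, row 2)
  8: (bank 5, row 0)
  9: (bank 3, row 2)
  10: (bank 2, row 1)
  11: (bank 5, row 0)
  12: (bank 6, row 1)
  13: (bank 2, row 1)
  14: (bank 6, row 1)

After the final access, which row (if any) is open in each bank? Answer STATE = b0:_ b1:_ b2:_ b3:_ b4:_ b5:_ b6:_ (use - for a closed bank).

STATE = b0:2 b1:1 b2:1 b3:2 b4:1 b5:0 b6:1

#0 (3,0) C  (was 1)
#1 (5,1) E
#2 (0,0) E
#3 (0,3) C  (was 0)
#4 (3,2) C  (was 0)
#5 (6,1) H  (was 1)
#6 (4,1) H  (was 1)
#7 (0,2) C  (was 3)
#8 (5,0) C  (was 1)
#9 (3,2) H  (was 2)
#10 (2,1) C  (was 2)
#11 (5,0) H  (was 0)
#12 (6,1) H  (was 1)
#13 (2,1) H  (was 1)
#14 (6,1) H  (was 1)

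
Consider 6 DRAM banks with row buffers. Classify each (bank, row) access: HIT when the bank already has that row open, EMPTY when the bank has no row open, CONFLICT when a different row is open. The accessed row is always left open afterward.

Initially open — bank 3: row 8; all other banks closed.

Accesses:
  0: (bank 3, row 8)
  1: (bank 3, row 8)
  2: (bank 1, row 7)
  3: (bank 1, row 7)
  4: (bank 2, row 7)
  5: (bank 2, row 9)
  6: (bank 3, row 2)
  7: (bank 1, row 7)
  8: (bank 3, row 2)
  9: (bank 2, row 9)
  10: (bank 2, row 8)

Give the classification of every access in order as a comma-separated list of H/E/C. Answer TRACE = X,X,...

step 0: bank3 8->8 [HIT]
step 1: bank3 8->8 [HIT]
step 2: bank1 None->7 [EMPTY]
step 3: bank1 7->7 [HIT]
step 4: bank2 None->7 [EMPTY]
step 5: bank2 7->9 [CONFLICT]
step 6: bank3 8->2 [CONFLICT]
step 7: bank1 7->7 [HIT]
step 8: bank3 2->2 [HIT]
step 9: bank2 9->9 [HIT]
step 10: bank2 9->8 [CONFLICT]

TRACE = H,H,E,H,E,C,C,H,H,H,C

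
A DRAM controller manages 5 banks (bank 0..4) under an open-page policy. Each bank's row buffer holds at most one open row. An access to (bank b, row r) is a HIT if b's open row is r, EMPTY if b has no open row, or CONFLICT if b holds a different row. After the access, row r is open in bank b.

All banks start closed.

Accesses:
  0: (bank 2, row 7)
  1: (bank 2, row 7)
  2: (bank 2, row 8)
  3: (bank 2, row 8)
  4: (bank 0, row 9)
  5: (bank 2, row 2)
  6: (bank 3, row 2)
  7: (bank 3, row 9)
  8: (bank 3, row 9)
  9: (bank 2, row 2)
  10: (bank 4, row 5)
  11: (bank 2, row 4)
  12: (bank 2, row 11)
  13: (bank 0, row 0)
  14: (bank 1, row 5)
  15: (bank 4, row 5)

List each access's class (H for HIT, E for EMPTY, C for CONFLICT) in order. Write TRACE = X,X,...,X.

TRACE = E,H,C,H,E,C,E,C,H,H,E,C,C,C,E,H

0: bank 2 row 7 — prev None → EMPTY
1: bank 2 row 7 — prev 7 → HIT
2: bank 2 row 8 — prev 7 → CONFLICT
3: bank 2 row 8 — prev 8 → HIT
4: bank 0 row 9 — prev None → EMPTY
5: bank 2 row 2 — prev 8 → CONFLICT
6: bank 3 row 2 — prev None → EMPTY
7: bank 3 row 9 — prev 2 → CONFLICT
8: bank 3 row 9 — prev 9 → HIT
9: bank 2 row 2 — prev 2 → HIT
10: bank 4 row 5 — prev None → EMPTY
11: bank 2 row 4 — prev 2 → CONFLICT
12: bank 2 row 11 — prev 4 → CONFLICT
13: bank 0 row 0 — prev 9 → CONFLICT
14: bank 1 row 5 — prev None → EMPTY
15: bank 4 row 5 — prev 5 → HIT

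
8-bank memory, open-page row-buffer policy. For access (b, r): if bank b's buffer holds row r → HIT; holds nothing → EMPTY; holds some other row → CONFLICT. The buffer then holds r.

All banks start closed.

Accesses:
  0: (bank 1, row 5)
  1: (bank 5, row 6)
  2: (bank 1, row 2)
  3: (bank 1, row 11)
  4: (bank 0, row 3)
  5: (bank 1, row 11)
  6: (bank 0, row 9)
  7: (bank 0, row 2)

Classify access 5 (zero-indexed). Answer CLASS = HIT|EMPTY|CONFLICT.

  [0] b1 r5: no row ⇒ E
  [1] b5 r6: no row ⇒ E
  [2] b1 r2: had r5 ⇒ C
  [3] b1 r11: had r2 ⇒ C
  [4] b0 r3: no row ⇒ E
  [5] b1 r11: had r11 ⇒ H
  [6] b0 r9: had r3 ⇒ C
  [7] b0 r2: had r9 ⇒ C

CLASS = HIT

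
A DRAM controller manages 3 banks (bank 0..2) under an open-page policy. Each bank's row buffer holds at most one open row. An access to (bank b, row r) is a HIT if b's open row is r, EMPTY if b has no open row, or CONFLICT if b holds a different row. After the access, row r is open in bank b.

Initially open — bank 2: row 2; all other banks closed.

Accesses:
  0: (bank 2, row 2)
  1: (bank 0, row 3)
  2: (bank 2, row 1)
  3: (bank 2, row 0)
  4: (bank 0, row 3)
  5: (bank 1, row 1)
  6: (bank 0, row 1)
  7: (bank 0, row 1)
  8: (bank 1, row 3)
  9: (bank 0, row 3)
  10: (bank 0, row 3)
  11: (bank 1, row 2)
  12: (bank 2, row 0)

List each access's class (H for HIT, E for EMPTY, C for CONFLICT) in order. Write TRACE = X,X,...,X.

step 0: bank2 2->2 [HIT]
step 1: bank0 None->3 [EMPTY]
step 2: bank2 2->1 [CONFLICT]
step 3: bank2 1->0 [CONFLICT]
step 4: bank0 3->3 [HIT]
step 5: bank1 None->1 [EMPTY]
step 6: bank0 3->1 [CONFLICT]
step 7: bank0 1->1 [HIT]
step 8: bank1 1->3 [CONFLICT]
step 9: bank0 1->3 [CONFLICT]
step 10: bank0 3->3 [HIT]
step 11: bank1 3->2 [CONFLICT]
step 12: bank2 0->0 [HIT]

TRACE = H,E,C,C,H,E,C,H,C,C,H,C,H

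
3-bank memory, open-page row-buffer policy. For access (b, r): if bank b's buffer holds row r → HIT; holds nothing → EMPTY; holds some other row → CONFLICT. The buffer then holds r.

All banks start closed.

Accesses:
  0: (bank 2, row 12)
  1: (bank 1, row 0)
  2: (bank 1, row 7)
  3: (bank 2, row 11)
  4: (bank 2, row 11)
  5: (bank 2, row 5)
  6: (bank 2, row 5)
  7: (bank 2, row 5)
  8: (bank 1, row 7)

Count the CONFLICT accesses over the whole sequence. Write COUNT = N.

COUNT = 3

#0 (2,12) E
#1 (1,0) E
#2 (1,7) C  (was 0)
#3 (2,11) C  (was 12)
#4 (2,11) H  (was 11)
#5 (2,5) C  (was 11)
#6 (2,5) H  (was 5)
#7 (2,5) H  (was 5)
#8 (1,7) H  (was 7)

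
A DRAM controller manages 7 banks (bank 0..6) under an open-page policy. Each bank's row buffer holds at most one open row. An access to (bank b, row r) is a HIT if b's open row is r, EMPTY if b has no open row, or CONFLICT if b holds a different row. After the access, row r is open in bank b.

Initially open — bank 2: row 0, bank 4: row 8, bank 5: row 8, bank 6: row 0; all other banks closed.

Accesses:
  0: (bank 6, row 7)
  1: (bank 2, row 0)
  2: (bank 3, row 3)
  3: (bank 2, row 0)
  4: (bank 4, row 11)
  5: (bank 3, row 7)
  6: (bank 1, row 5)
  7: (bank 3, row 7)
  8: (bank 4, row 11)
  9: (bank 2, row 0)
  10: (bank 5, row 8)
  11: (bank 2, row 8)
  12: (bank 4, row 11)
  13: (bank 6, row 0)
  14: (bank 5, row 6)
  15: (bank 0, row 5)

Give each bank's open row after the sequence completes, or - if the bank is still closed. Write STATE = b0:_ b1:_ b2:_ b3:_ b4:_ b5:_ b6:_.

  [0] b6 r7: had r0 ⇒ C
  [1] b2 r0: had r0 ⇒ H
  [2] b3 r3: no row ⇒ E
  [3] b2 r0: had r0 ⇒ H
  [4] b4 r11: had r8 ⇒ C
  [5] b3 r7: had r3 ⇒ C
  [6] b1 r5: no row ⇒ E
  [7] b3 r7: had r7 ⇒ H
  [8] b4 r11: had r11 ⇒ H
  [9] b2 r0: had r0 ⇒ H
  [10] b5 r8: had r8 ⇒ H
  [11] b2 r8: had r0 ⇒ C
  [12] b4 r11: had r11 ⇒ H
  [13] b6 r0: had r7 ⇒ C
  [14] b5 r6: had r8 ⇒ C
  [15] b0 r5: no row ⇒ E

STATE = b0:5 b1:5 b2:8 b3:7 b4:11 b5:6 b6:0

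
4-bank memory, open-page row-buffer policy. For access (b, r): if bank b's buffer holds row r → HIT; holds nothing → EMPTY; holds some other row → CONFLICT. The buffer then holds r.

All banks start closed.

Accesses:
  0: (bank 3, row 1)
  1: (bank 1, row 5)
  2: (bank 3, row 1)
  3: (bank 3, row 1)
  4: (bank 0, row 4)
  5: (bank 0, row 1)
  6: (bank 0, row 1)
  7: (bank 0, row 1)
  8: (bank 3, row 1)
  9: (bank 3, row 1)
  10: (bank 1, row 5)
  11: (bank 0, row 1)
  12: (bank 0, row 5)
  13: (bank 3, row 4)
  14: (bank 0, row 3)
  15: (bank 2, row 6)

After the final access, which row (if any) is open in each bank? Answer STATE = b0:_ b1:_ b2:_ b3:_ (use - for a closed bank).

STATE = b0:3 b1:5 b2:6 b3:4

#0 (3,1) E
#1 (1,5) E
#2 (3,1) H  (was 1)
#3 (3,1) H  (was 1)
#4 (0,4) E
#5 (0,1) C  (was 4)
#6 (0,1) H  (was 1)
#7 (0,1) H  (was 1)
#8 (3,1) H  (was 1)
#9 (3,1) H  (was 1)
#10 (1,5) H  (was 5)
#11 (0,1) H  (was 1)
#12 (0,5) C  (was 1)
#13 (3,4) C  (was 1)
#14 (0,3) C  (was 5)
#15 (2,6) E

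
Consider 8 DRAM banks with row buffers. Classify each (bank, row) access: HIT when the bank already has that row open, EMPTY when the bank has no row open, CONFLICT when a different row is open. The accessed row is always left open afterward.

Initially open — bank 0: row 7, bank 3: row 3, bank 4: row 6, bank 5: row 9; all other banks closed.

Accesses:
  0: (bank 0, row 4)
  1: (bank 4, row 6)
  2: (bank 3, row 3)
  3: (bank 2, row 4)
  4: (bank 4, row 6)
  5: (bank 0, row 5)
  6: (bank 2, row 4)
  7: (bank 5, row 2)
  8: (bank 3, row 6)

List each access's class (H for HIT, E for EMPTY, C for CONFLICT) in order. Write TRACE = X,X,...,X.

step 0: bank0 7->4 [CONFLICT]
step 1: bank4 6->6 [HIT]
step 2: bank3 3->3 [HIT]
step 3: bank2 None->4 [EMPTY]
step 4: bank4 6->6 [HIT]
step 5: bank0 4->5 [CONFLICT]
step 6: bank2 4->4 [HIT]
step 7: bank5 9->2 [CONFLICT]
step 8: bank3 3->6 [CONFLICT]

TRACE = C,H,H,E,H,C,H,C,C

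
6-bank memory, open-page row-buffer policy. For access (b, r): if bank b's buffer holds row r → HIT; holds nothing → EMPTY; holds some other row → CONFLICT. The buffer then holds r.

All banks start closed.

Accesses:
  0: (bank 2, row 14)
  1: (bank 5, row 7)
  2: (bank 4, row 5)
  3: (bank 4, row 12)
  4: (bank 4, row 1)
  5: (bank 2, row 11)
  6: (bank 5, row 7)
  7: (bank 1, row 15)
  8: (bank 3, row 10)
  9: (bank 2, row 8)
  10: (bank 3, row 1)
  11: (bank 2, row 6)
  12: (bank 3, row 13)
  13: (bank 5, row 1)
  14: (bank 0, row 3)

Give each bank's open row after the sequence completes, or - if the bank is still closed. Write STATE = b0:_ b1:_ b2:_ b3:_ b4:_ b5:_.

0: bank 2 row 14 — prev None → EMPTY
1: bank 5 row 7 — prev None → EMPTY
2: bank 4 row 5 — prev None → EMPTY
3: bank 4 row 12 — prev 5 → CONFLICT
4: bank 4 row 1 — prev 12 → CONFLICT
5: bank 2 row 11 — prev 14 → CONFLICT
6: bank 5 row 7 — prev 7 → HIT
7: bank 1 row 15 — prev None → EMPTY
8: bank 3 row 10 — prev None → EMPTY
9: bank 2 row 8 — prev 11 → CONFLICT
10: bank 3 row 1 — prev 10 → CONFLICT
11: bank 2 row 6 — prev 8 → CONFLICT
12: bank 3 row 13 — prev 1 → CONFLICT
13: bank 5 row 1 — prev 7 → CONFLICT
14: bank 0 row 3 — prev None → EMPTY

STATE = b0:3 b1:15 b2:6 b3:13 b4:1 b5:1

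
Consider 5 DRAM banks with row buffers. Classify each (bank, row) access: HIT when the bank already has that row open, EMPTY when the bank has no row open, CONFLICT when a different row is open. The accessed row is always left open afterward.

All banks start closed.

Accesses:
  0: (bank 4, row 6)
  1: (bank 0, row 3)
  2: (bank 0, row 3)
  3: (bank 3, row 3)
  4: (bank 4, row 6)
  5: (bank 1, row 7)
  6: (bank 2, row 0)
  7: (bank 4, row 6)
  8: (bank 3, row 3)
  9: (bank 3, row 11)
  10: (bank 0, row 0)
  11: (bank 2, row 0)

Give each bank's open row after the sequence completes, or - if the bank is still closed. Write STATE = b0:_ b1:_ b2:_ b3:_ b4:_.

STATE = b0:0 b1:7 b2:0 b3:11 b4:6

step 0: bank4 None->6 [EMPTY]
step 1: bank0 None->3 [EMPTY]
step 2: bank0 3->3 [HIT]
step 3: bank3 None->3 [EMPTY]
step 4: bank4 6->6 [HIT]
step 5: bank1 None->7 [EMPTY]
step 6: bank2 None->0 [EMPTY]
step 7: bank4 6->6 [HIT]
step 8: bank3 3->3 [HIT]
step 9: bank3 3->11 [CONFLICT]
step 10: bank0 3->0 [CONFLICT]
step 11: bank2 0->0 [HIT]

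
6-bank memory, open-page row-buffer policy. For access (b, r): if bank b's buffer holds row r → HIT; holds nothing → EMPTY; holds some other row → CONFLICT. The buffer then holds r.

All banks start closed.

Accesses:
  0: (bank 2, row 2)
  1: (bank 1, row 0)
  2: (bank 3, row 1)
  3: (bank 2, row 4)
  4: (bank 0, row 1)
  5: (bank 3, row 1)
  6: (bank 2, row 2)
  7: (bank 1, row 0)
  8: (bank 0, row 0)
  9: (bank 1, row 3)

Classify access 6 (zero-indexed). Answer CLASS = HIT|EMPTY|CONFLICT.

  [0] b2 r2: no row ⇒ E
  [1] b1 r0: no row ⇒ E
  [2] b3 r1: no row ⇒ E
  [3] b2 r4: had r2 ⇒ C
  [4] b0 r1: no row ⇒ E
  [5] b3 r1: had r1 ⇒ H
  [6] b2 r2: had r4 ⇒ C
  [7] b1 r0: had r0 ⇒ H
  [8] b0 r0: had r1 ⇒ C
  [9] b1 r3: had r0 ⇒ C

CLASS = CONFLICT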